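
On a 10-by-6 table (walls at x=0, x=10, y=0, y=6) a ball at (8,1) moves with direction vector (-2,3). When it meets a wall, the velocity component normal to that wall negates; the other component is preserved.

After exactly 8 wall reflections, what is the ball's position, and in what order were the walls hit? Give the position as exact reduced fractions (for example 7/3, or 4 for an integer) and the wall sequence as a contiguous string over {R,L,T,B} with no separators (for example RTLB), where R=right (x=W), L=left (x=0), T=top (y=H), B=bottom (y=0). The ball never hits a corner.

Final position: (14/3,0)
Wall sequence: TBLTBRTB

1. t=5/3 → T at (14/3,6); v=(-2,-3)
2. t=2 → B at (2/3,0); v=(-2,3)
3. t=1/3 → L at (0,1); v=(2,3)
4. t=5/3 → T at (10/3,6); v=(2,-3)
5. t=2 → B at (22/3,0); v=(2,3)
6. t=4/3 → R at (10,4); v=(-2,3)
7. t=2/3 → T at (26/3,6); v=(-2,-3)
8. t=2 → B at (14/3,0); v=(-2,3)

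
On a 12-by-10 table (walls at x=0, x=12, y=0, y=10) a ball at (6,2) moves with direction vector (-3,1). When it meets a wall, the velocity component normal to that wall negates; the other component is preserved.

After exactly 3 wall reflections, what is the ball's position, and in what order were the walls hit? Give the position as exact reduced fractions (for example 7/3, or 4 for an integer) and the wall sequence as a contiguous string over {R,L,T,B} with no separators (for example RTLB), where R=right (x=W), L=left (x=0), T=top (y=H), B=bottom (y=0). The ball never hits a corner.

Final position: (6,10)
Wall sequence: LRT

1. t=2 → L at (0,4); v=(3,1)
2. t=4 → R at (12,8); v=(-3,1)
3. t=2 → T at (6,10); v=(-3,-1)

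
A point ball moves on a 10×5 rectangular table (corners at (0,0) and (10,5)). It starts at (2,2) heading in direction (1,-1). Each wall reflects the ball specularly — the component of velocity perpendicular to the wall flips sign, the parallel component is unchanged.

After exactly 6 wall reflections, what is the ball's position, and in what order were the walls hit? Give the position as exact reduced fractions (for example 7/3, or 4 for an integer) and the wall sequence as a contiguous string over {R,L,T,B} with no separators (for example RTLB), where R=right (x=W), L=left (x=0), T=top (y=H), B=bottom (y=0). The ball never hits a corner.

1. t=2 → B at (4,0); v=(1,1)
2. t=5 → T at (9,5); v=(1,-1)
3. t=1 → R at (10,4); v=(-1,-1)
4. t=4 → B at (6,0); v=(-1,1)
5. t=5 → T at (1,5); v=(-1,-1)
6. t=1 → L at (0,4); v=(1,-1)

Final position: (0,4)
Wall sequence: BTRBTL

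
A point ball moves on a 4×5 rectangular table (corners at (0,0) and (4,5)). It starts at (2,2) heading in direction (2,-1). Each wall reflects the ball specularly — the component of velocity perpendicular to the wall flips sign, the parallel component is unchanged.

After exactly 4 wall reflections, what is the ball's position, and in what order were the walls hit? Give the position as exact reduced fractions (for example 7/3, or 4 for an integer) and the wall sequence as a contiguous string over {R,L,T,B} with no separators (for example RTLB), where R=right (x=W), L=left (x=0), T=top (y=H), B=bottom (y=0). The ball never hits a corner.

Final position: (4,3)
Wall sequence: RBLR

1. t=1 → R at (4,1); v=(-2,-1)
2. t=1 → B at (2,0); v=(-2,1)
3. t=1 → L at (0,1); v=(2,1)
4. t=2 → R at (4,3); v=(-2,1)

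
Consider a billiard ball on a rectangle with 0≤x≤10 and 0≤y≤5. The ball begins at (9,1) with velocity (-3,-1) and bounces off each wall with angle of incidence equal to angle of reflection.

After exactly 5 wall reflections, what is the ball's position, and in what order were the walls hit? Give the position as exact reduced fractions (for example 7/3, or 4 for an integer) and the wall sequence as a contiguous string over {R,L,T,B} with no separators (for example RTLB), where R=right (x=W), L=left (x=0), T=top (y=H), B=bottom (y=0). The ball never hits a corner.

Final position: (0,4/3)
Wall sequence: BLTRL

1. t=1 → B at (6,0); v=(-3,1)
2. t=2 → L at (0,2); v=(3,1)
3. t=3 → T at (9,5); v=(3,-1)
4. t=1/3 → R at (10,14/3); v=(-3,-1)
5. t=10/3 → L at (0,4/3); v=(3,-1)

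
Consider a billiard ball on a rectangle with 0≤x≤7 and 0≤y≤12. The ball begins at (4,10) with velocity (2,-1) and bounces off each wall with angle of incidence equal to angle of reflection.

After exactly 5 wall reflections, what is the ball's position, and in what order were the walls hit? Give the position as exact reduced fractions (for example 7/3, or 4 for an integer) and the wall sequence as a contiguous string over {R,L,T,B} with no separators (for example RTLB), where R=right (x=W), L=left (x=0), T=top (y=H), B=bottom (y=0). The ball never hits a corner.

Final position: (0,2)
Wall sequence: RLRBL

1. t=3/2 → R at (7,17/2); v=(-2,-1)
2. t=7/2 → L at (0,5); v=(2,-1)
3. t=7/2 → R at (7,3/2); v=(-2,-1)
4. t=3/2 → B at (4,0); v=(-2,1)
5. t=2 → L at (0,2); v=(2,1)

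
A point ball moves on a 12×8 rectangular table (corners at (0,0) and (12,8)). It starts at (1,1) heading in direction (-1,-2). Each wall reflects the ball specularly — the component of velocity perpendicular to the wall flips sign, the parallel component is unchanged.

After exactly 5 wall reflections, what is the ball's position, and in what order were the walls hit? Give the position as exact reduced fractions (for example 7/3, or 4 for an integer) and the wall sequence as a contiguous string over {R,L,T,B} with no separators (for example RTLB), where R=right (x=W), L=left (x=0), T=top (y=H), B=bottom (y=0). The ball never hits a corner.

1. t=1/2 → B at (1/2,0); v=(-1,2)
2. t=1/2 → L at (0,1); v=(1,2)
3. t=7/2 → T at (7/2,8); v=(1,-2)
4. t=4 → B at (15/2,0); v=(1,2)
5. t=4 → T at (23/2,8); v=(1,-2)

Final position: (23/2,8)
Wall sequence: BLTBT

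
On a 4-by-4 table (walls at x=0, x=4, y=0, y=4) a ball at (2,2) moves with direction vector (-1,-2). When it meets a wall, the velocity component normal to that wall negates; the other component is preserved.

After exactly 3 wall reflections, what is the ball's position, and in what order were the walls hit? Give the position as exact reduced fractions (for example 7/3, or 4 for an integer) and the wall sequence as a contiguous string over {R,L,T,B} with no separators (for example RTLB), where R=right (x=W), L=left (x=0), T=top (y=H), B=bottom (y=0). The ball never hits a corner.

1. t=1 → B at (1,0); v=(-1,2)
2. t=1 → L at (0,2); v=(1,2)
3. t=1 → T at (1,4); v=(1,-2)

Final position: (1,4)
Wall sequence: BLT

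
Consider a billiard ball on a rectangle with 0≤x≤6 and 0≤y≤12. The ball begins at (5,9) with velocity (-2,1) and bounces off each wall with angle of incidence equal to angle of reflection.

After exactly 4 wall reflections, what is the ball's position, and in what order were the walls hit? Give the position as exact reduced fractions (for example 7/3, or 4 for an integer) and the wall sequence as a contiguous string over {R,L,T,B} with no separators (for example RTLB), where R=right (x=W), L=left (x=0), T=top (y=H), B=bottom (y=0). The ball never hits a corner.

1. t=5/2 → L at (0,23/2); v=(2,1)
2. t=1/2 → T at (1,12); v=(2,-1)
3. t=5/2 → R at (6,19/2); v=(-2,-1)
4. t=3 → L at (0,13/2); v=(2,-1)

Final position: (0,13/2)
Wall sequence: LTRL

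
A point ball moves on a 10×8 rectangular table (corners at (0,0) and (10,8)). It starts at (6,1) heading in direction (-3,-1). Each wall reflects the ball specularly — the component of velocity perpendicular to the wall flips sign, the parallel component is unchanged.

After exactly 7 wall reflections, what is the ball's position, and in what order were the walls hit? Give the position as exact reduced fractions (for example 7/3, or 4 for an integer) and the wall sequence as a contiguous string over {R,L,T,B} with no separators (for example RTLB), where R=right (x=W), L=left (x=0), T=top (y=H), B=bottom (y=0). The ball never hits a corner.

Final position: (0,5/3)
Wall sequence: BLRLTRL

1. t=1 → B at (3,0); v=(-3,1)
2. t=1 → L at (0,1); v=(3,1)
3. t=10/3 → R at (10,13/3); v=(-3,1)
4. t=10/3 → L at (0,23/3); v=(3,1)
5. t=1/3 → T at (1,8); v=(3,-1)
6. t=3 → R at (10,5); v=(-3,-1)
7. t=10/3 → L at (0,5/3); v=(3,-1)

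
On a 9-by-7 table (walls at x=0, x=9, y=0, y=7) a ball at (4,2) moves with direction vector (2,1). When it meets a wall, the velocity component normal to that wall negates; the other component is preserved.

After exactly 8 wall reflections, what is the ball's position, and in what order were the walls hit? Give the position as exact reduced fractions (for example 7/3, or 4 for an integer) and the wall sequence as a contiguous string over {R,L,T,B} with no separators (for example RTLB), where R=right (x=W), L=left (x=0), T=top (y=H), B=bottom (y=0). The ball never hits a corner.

Final position: (9,11/2)
Wall sequence: RTLRBLTR

1. t=5/2 → R at (9,9/2); v=(-2,1)
2. t=5/2 → T at (4,7); v=(-2,-1)
3. t=2 → L at (0,5); v=(2,-1)
4. t=9/2 → R at (9,1/2); v=(-2,-1)
5. t=1/2 → B at (8,0); v=(-2,1)
6. t=4 → L at (0,4); v=(2,1)
7. t=3 → T at (6,7); v=(2,-1)
8. t=3/2 → R at (9,11/2); v=(-2,-1)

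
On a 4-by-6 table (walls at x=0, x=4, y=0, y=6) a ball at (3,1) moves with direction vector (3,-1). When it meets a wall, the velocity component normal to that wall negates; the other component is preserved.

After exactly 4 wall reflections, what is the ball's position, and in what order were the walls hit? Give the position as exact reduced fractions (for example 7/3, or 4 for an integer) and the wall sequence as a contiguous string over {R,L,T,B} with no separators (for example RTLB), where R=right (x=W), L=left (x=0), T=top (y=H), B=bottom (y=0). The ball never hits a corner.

1. t=1/3 → R at (4,2/3); v=(-3,-1)
2. t=2/3 → B at (2,0); v=(-3,1)
3. t=2/3 → L at (0,2/3); v=(3,1)
4. t=4/3 → R at (4,2); v=(-3,1)

Final position: (4,2)
Wall sequence: RBLR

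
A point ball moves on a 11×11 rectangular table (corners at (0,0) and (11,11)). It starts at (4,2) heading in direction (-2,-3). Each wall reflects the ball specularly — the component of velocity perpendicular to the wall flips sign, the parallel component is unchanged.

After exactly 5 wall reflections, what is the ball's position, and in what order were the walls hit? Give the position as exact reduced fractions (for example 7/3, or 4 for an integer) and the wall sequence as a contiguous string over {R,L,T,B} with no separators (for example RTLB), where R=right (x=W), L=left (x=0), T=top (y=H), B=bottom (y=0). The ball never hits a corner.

Final position: (10,0)
Wall sequence: BLTRB

1. t=2/3 → B at (8/3,0); v=(-2,3)
2. t=4/3 → L at (0,4); v=(2,3)
3. t=7/3 → T at (14/3,11); v=(2,-3)
4. t=19/6 → R at (11,3/2); v=(-2,-3)
5. t=1/2 → B at (10,0); v=(-2,3)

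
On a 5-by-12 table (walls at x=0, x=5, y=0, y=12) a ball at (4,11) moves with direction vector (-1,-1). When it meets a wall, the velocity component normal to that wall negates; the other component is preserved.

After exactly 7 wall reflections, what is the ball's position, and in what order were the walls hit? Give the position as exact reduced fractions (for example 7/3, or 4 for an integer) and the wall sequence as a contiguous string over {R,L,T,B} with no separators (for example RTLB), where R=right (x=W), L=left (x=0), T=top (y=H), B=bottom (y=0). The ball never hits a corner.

1. t=4 → L at (0,7); v=(1,-1)
2. t=5 → R at (5,2); v=(-1,-1)
3. t=2 → B at (3,0); v=(-1,1)
4. t=3 → L at (0,3); v=(1,1)
5. t=5 → R at (5,8); v=(-1,1)
6. t=4 → T at (1,12); v=(-1,-1)
7. t=1 → L at (0,11); v=(1,-1)

Final position: (0,11)
Wall sequence: LRBLRTL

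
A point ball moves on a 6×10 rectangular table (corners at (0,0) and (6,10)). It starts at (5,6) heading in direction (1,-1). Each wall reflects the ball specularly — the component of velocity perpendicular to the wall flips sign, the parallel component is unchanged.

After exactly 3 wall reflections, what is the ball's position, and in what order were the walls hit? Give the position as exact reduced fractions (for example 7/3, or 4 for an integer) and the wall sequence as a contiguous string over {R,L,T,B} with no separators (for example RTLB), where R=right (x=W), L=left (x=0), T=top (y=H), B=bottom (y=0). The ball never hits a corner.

Final position: (0,1)
Wall sequence: RBL

1. t=1 → R at (6,5); v=(-1,-1)
2. t=5 → B at (1,0); v=(-1,1)
3. t=1 → L at (0,1); v=(1,1)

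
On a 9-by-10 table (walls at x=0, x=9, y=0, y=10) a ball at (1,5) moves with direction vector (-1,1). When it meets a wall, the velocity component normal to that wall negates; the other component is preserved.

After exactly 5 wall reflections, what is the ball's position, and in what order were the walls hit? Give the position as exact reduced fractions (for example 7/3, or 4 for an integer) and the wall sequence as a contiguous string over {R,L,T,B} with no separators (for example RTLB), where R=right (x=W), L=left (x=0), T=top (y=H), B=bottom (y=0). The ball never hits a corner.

Final position: (0,4)
Wall sequence: LTRBL

1. t=1 → L at (0,6); v=(1,1)
2. t=4 → T at (4,10); v=(1,-1)
3. t=5 → R at (9,5); v=(-1,-1)
4. t=5 → B at (4,0); v=(-1,1)
5. t=4 → L at (0,4); v=(1,1)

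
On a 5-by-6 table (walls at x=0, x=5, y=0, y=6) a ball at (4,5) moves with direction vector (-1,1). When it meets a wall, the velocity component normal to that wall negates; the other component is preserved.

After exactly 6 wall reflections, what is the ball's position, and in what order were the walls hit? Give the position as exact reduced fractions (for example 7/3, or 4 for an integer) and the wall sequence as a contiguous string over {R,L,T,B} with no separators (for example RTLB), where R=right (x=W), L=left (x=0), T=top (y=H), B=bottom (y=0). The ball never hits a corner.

Final position: (0,5)
Wall sequence: TLBRTL

1. t=1 → T at (3,6); v=(-1,-1)
2. t=3 → L at (0,3); v=(1,-1)
3. t=3 → B at (3,0); v=(1,1)
4. t=2 → R at (5,2); v=(-1,1)
5. t=4 → T at (1,6); v=(-1,-1)
6. t=1 → L at (0,5); v=(1,-1)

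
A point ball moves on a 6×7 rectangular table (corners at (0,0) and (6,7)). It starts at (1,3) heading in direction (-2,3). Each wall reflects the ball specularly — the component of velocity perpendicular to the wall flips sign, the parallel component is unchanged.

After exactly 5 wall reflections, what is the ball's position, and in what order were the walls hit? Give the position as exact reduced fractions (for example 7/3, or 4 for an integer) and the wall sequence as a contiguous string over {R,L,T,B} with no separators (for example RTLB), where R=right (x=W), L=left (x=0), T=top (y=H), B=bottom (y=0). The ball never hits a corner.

Final position: (1,7)
Wall sequence: LTRBT

1. t=1/2 → L at (0,9/2); v=(2,3)
2. t=5/6 → T at (5/3,7); v=(2,-3)
3. t=13/6 → R at (6,1/2); v=(-2,-3)
4. t=1/6 → B at (17/3,0); v=(-2,3)
5. t=7/3 → T at (1,7); v=(-2,-3)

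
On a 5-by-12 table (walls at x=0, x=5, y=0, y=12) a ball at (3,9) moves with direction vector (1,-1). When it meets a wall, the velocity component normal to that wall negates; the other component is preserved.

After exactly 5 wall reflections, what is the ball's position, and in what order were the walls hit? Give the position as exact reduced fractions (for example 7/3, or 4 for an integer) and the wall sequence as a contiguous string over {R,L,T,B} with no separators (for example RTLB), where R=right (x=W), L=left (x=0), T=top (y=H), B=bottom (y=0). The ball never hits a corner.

Final position: (0,8)
Wall sequence: RLBRL

1. t=2 → R at (5,7); v=(-1,-1)
2. t=5 → L at (0,2); v=(1,-1)
3. t=2 → B at (2,0); v=(1,1)
4. t=3 → R at (5,3); v=(-1,1)
5. t=5 → L at (0,8); v=(1,1)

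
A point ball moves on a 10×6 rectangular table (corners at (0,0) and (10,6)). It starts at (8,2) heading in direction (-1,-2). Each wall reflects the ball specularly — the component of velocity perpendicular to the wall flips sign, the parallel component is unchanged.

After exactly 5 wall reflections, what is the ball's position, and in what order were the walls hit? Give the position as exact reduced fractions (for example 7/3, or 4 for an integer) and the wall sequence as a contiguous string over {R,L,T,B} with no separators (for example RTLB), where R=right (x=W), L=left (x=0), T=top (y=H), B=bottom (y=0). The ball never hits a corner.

Final position: (2,6)
Wall sequence: BTBLT

1. t=1 → B at (7,0); v=(-1,2)
2. t=3 → T at (4,6); v=(-1,-2)
3. t=3 → B at (1,0); v=(-1,2)
4. t=1 → L at (0,2); v=(1,2)
5. t=2 → T at (2,6); v=(1,-2)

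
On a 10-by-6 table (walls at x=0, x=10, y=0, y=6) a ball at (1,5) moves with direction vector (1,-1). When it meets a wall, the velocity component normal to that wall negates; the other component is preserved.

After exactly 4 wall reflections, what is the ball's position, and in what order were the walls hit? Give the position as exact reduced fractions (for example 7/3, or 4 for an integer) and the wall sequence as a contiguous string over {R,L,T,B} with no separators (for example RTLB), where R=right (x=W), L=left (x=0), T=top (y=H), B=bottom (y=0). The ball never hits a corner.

1. t=5 → B at (6,0); v=(1,1)
2. t=4 → R at (10,4); v=(-1,1)
3. t=2 → T at (8,6); v=(-1,-1)
4. t=6 → B at (2,0); v=(-1,1)

Final position: (2,0)
Wall sequence: BRTB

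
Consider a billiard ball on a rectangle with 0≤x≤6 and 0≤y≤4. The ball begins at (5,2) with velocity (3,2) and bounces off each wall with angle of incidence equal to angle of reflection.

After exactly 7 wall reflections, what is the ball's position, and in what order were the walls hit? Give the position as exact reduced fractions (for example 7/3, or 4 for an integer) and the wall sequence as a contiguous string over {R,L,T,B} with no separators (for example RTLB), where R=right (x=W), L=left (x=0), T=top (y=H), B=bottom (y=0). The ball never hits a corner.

1. t=1/3 → R at (6,8/3); v=(-3,2)
2. t=2/3 → T at (4,4); v=(-3,-2)
3. t=4/3 → L at (0,4/3); v=(3,-2)
4. t=2/3 → B at (2,0); v=(3,2)
5. t=4/3 → R at (6,8/3); v=(-3,2)
6. t=2/3 → T at (4,4); v=(-3,-2)
7. t=4/3 → L at (0,4/3); v=(3,-2)

Final position: (0,4/3)
Wall sequence: RTLBRTL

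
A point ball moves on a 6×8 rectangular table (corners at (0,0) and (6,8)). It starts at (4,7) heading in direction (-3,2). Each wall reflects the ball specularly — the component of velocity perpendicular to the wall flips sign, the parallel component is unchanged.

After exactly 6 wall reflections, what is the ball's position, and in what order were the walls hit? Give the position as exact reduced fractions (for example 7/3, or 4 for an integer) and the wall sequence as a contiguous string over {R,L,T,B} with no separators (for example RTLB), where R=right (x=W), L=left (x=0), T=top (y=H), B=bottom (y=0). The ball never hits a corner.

Final position: (6,17/3)
Wall sequence: TLRBLR

1. t=1/2 → T at (5/2,8); v=(-3,-2)
2. t=5/6 → L at (0,19/3); v=(3,-2)
3. t=2 → R at (6,7/3); v=(-3,-2)
4. t=7/6 → B at (5/2,0); v=(-3,2)
5. t=5/6 → L at (0,5/3); v=(3,2)
6. t=2 → R at (6,17/3); v=(-3,2)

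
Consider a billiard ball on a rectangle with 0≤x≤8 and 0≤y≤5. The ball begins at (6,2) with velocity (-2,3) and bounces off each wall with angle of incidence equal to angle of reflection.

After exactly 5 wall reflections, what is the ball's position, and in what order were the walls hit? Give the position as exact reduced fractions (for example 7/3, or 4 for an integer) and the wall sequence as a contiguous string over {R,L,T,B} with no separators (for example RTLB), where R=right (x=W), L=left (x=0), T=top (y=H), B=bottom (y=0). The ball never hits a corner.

Final position: (6,0)
Wall sequence: TBLTB

1. t=1 → T at (4,5); v=(-2,-3)
2. t=5/3 → B at (2/3,0); v=(-2,3)
3. t=1/3 → L at (0,1); v=(2,3)
4. t=4/3 → T at (8/3,5); v=(2,-3)
5. t=5/3 → B at (6,0); v=(2,3)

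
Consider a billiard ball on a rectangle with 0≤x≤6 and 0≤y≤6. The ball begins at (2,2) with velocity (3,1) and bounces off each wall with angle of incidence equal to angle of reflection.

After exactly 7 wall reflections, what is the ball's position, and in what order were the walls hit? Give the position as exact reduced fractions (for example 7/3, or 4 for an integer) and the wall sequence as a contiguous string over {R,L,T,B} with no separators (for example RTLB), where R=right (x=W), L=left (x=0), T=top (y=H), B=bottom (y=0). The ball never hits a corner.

1. t=4/3 → R at (6,10/3); v=(-3,1)
2. t=2 → L at (0,16/3); v=(3,1)
3. t=2/3 → T at (2,6); v=(3,-1)
4. t=4/3 → R at (6,14/3); v=(-3,-1)
5. t=2 → L at (0,8/3); v=(3,-1)
6. t=2 → R at (6,2/3); v=(-3,-1)
7. t=2/3 → B at (4,0); v=(-3,1)

Final position: (4,0)
Wall sequence: RLTRLRB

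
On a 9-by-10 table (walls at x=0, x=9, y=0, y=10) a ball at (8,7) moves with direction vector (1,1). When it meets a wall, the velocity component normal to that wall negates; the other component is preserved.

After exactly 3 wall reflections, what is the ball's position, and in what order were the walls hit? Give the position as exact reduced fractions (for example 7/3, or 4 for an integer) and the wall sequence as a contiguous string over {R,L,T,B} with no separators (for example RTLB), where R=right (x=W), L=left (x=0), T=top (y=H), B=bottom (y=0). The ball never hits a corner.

Final position: (0,3)
Wall sequence: RTL

1. t=1 → R at (9,8); v=(-1,1)
2. t=2 → T at (7,10); v=(-1,-1)
3. t=7 → L at (0,3); v=(1,-1)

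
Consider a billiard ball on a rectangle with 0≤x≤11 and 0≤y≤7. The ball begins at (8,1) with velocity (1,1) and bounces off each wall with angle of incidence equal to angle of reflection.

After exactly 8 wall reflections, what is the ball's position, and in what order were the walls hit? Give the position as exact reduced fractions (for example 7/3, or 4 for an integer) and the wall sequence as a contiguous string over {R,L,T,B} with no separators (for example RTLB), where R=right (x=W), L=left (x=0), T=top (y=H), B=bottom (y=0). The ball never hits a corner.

Final position: (2,7)
Wall sequence: RTBLTRBT

1. t=3 → R at (11,4); v=(-1,1)
2. t=3 → T at (8,7); v=(-1,-1)
3. t=7 → B at (1,0); v=(-1,1)
4. t=1 → L at (0,1); v=(1,1)
5. t=6 → T at (6,7); v=(1,-1)
6. t=5 → R at (11,2); v=(-1,-1)
7. t=2 → B at (9,0); v=(-1,1)
8. t=7 → T at (2,7); v=(-1,-1)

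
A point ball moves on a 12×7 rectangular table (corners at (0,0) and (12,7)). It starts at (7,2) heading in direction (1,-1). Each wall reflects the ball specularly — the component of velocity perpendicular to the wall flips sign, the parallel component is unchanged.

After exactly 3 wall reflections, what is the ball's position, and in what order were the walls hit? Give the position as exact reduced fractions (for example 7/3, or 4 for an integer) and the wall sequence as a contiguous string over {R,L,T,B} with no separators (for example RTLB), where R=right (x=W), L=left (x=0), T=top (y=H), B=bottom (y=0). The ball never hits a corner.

Final position: (8,7)
Wall sequence: BRT

1. t=2 → B at (9,0); v=(1,1)
2. t=3 → R at (12,3); v=(-1,1)
3. t=4 → T at (8,7); v=(-1,-1)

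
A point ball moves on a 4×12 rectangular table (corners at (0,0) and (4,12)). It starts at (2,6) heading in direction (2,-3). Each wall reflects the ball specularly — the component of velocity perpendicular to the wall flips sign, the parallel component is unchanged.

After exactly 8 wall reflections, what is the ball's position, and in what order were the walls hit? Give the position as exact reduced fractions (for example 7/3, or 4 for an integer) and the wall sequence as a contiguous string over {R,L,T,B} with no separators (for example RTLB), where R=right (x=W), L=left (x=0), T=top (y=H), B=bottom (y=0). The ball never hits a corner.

Final position: (2,0)
Wall sequence: RBLRTLRB

1. t=1 → R at (4,3); v=(-2,-3)
2. t=1 → B at (2,0); v=(-2,3)
3. t=1 → L at (0,3); v=(2,3)
4. t=2 → R at (4,9); v=(-2,3)
5. t=1 → T at (2,12); v=(-2,-3)
6. t=1 → L at (0,9); v=(2,-3)
7. t=2 → R at (4,3); v=(-2,-3)
8. t=1 → B at (2,0); v=(-2,3)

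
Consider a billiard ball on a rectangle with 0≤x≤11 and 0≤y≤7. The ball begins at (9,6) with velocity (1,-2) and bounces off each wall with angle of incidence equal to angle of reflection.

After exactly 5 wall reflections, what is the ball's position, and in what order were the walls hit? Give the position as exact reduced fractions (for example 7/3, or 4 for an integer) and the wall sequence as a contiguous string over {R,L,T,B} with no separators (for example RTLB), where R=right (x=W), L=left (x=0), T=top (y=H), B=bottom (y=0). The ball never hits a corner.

1. t=2 → R at (11,2); v=(-1,-2)
2. t=1 → B at (10,0); v=(-1,2)
3. t=7/2 → T at (13/2,7); v=(-1,-2)
4. t=7/2 → B at (3,0); v=(-1,2)
5. t=3 → L at (0,6); v=(1,2)

Final position: (0,6)
Wall sequence: RBTBL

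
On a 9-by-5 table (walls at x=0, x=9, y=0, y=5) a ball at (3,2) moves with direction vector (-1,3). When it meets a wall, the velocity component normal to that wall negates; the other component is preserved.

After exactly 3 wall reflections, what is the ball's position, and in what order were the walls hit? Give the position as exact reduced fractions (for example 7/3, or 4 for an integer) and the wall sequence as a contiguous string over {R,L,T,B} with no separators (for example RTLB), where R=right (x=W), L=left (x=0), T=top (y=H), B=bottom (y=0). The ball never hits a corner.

1. t=1 → T at (2,5); v=(-1,-3)
2. t=5/3 → B at (1/3,0); v=(-1,3)
3. t=1/3 → L at (0,1); v=(1,3)

Final position: (0,1)
Wall sequence: TBL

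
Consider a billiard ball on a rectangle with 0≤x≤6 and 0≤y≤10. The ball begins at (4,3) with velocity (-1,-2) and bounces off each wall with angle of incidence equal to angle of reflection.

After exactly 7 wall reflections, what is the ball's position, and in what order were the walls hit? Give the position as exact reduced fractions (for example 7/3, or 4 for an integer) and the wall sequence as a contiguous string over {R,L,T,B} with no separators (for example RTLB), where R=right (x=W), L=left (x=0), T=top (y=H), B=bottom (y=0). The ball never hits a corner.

1. t=3/2 → B at (5/2,0); v=(-1,2)
2. t=5/2 → L at (0,5); v=(1,2)
3. t=5/2 → T at (5/2,10); v=(1,-2)
4. t=7/2 → R at (6,3); v=(-1,-2)
5. t=3/2 → B at (9/2,0); v=(-1,2)
6. t=9/2 → L at (0,9); v=(1,2)
7. t=1/2 → T at (1/2,10); v=(1,-2)

Final position: (1/2,10)
Wall sequence: BLTRBLT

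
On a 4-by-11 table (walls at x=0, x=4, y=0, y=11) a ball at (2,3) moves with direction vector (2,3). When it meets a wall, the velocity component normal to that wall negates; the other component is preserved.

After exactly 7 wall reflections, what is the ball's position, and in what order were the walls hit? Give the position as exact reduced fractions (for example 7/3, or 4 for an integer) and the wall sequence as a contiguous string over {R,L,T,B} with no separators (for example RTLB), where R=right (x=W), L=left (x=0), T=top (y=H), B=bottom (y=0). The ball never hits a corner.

1. t=1 → R at (4,6); v=(-2,3)
2. t=5/3 → T at (2/3,11); v=(-2,-3)
3. t=1/3 → L at (0,10); v=(2,-3)
4. t=2 → R at (4,4); v=(-2,-3)
5. t=4/3 → B at (4/3,0); v=(-2,3)
6. t=2/3 → L at (0,2); v=(2,3)
7. t=2 → R at (4,8); v=(-2,3)

Final position: (4,8)
Wall sequence: RTLRBLR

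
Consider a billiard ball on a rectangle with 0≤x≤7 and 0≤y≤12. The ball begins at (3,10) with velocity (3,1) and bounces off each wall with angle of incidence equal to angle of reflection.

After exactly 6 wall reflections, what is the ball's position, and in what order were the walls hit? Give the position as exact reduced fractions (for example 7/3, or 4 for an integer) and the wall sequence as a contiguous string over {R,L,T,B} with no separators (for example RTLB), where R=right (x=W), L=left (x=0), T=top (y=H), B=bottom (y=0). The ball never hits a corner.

1. t=4/3 → R at (7,34/3); v=(-3,1)
2. t=2/3 → T at (5,12); v=(-3,-1)
3. t=5/3 → L at (0,31/3); v=(3,-1)
4. t=7/3 → R at (7,8); v=(-3,-1)
5. t=7/3 → L at (0,17/3); v=(3,-1)
6. t=7/3 → R at (7,10/3); v=(-3,-1)

Final position: (7,10/3)
Wall sequence: RTLRLR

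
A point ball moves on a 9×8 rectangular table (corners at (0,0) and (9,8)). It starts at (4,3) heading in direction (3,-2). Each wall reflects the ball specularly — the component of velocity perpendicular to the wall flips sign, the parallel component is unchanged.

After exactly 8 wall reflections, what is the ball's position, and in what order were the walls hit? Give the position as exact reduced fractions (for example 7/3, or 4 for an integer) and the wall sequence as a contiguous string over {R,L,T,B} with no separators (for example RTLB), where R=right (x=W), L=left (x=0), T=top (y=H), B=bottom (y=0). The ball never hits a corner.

Final position: (17/2,8)
Wall sequence: BRLTRBLT

1. t=3/2 → B at (17/2,0); v=(3,2)
2. t=1/6 → R at (9,1/3); v=(-3,2)
3. t=3 → L at (0,19/3); v=(3,2)
4. t=5/6 → T at (5/2,8); v=(3,-2)
5. t=13/6 → R at (9,11/3); v=(-3,-2)
6. t=11/6 → B at (7/2,0); v=(-3,2)
7. t=7/6 → L at (0,7/3); v=(3,2)
8. t=17/6 → T at (17/2,8); v=(3,-2)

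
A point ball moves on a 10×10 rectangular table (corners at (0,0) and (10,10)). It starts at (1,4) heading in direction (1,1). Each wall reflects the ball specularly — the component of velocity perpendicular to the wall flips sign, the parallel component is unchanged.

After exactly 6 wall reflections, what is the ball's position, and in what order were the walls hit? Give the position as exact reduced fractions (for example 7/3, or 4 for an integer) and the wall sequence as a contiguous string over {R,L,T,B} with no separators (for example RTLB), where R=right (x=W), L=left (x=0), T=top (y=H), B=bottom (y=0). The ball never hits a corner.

Final position: (10,7)
Wall sequence: TRBLTR

1. t=6 → T at (7,10); v=(1,-1)
2. t=3 → R at (10,7); v=(-1,-1)
3. t=7 → B at (3,0); v=(-1,1)
4. t=3 → L at (0,3); v=(1,1)
5. t=7 → T at (7,10); v=(1,-1)
6. t=3 → R at (10,7); v=(-1,-1)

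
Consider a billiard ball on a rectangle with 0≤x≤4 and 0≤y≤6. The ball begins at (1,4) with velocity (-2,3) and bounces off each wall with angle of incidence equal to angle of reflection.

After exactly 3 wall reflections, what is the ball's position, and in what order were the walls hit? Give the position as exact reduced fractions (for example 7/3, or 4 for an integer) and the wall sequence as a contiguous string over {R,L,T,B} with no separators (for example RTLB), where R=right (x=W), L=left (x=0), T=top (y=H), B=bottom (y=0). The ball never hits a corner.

1. t=1/2 → L at (0,11/2); v=(2,3)
2. t=1/6 → T at (1/3,6); v=(2,-3)
3. t=11/6 → R at (4,1/2); v=(-2,-3)

Final position: (4,1/2)
Wall sequence: LTR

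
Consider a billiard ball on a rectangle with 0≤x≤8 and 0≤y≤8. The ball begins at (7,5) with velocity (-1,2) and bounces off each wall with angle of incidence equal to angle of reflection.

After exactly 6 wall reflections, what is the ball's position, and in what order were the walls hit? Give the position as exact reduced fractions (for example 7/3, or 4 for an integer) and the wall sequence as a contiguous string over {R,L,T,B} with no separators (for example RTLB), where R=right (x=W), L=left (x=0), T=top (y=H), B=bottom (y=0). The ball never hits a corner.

Final position: (8,3)
Wall sequence: TBLTBR

1. t=3/2 → T at (11/2,8); v=(-1,-2)
2. t=4 → B at (3/2,0); v=(-1,2)
3. t=3/2 → L at (0,3); v=(1,2)
4. t=5/2 → T at (5/2,8); v=(1,-2)
5. t=4 → B at (13/2,0); v=(1,2)
6. t=3/2 → R at (8,3); v=(-1,2)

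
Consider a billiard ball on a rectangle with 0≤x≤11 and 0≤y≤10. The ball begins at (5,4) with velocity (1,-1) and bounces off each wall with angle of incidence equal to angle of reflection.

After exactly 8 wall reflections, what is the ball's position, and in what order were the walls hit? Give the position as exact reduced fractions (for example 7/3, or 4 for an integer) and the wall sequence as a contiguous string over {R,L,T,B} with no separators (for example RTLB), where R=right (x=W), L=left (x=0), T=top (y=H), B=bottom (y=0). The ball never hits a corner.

Final position: (0,5)
Wall sequence: BRTLBRTL

1. t=4 → B at (9,0); v=(1,1)
2. t=2 → R at (11,2); v=(-1,1)
3. t=8 → T at (3,10); v=(-1,-1)
4. t=3 → L at (0,7); v=(1,-1)
5. t=7 → B at (7,0); v=(1,1)
6. t=4 → R at (11,4); v=(-1,1)
7. t=6 → T at (5,10); v=(-1,-1)
8. t=5 → L at (0,5); v=(1,-1)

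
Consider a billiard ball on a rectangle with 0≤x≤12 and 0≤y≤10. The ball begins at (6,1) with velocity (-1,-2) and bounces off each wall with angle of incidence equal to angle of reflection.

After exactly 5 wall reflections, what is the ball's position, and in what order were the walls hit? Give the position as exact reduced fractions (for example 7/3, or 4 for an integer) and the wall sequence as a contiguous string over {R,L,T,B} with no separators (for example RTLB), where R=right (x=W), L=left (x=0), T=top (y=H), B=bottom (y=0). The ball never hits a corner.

1. t=1/2 → B at (11/2,0); v=(-1,2)
2. t=5 → T at (1/2,10); v=(-1,-2)
3. t=1/2 → L at (0,9); v=(1,-2)
4. t=9/2 → B at (9/2,0); v=(1,2)
5. t=5 → T at (19/2,10); v=(1,-2)

Final position: (19/2,10)
Wall sequence: BTLBT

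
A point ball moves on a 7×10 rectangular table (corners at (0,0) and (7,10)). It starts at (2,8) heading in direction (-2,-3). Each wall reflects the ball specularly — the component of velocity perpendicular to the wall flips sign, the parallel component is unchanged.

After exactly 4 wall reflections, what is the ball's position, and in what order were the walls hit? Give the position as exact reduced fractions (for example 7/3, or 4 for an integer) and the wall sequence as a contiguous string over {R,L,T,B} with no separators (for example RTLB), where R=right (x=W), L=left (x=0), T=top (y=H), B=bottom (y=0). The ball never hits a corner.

Final position: (4,10)
Wall sequence: LBRT

1. t=1 → L at (0,5); v=(2,-3)
2. t=5/3 → B at (10/3,0); v=(2,3)
3. t=11/6 → R at (7,11/2); v=(-2,3)
4. t=3/2 → T at (4,10); v=(-2,-3)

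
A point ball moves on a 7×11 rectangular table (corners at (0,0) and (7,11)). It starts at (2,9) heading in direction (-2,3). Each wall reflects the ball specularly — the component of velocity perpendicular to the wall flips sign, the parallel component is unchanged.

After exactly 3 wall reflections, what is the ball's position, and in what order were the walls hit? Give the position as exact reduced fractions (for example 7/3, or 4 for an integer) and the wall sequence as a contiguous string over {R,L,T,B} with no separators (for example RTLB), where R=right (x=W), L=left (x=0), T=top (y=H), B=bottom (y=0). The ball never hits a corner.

Final position: (20/3,0)
Wall sequence: TLB

1. t=2/3 → T at (2/3,11); v=(-2,-3)
2. t=1/3 → L at (0,10); v=(2,-3)
3. t=10/3 → B at (20/3,0); v=(2,3)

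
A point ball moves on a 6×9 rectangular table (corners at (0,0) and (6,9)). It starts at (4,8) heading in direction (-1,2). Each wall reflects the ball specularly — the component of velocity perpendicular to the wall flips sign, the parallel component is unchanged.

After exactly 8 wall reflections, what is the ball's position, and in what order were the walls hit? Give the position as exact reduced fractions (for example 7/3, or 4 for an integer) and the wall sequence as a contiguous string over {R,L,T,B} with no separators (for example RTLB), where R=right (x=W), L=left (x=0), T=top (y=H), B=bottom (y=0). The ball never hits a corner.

1. t=1/2 → T at (7/2,9); v=(-1,-2)
2. t=7/2 → L at (0,2); v=(1,-2)
3. t=1 → B at (1,0); v=(1,2)
4. t=9/2 → T at (11/2,9); v=(1,-2)
5. t=1/2 → R at (6,8); v=(-1,-2)
6. t=4 → B at (2,0); v=(-1,2)
7. t=2 → L at (0,4); v=(1,2)
8. t=5/2 → T at (5/2,9); v=(1,-2)

Final position: (5/2,9)
Wall sequence: TLBTRBLT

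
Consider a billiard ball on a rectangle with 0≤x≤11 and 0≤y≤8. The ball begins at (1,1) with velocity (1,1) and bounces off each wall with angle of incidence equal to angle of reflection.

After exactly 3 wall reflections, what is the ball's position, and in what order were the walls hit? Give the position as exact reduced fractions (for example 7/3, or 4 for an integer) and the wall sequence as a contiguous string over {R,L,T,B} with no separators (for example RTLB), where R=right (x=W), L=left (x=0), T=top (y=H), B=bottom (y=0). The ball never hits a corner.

Final position: (6,0)
Wall sequence: TRB

1. t=7 → T at (8,8); v=(1,-1)
2. t=3 → R at (11,5); v=(-1,-1)
3. t=5 → B at (6,0); v=(-1,1)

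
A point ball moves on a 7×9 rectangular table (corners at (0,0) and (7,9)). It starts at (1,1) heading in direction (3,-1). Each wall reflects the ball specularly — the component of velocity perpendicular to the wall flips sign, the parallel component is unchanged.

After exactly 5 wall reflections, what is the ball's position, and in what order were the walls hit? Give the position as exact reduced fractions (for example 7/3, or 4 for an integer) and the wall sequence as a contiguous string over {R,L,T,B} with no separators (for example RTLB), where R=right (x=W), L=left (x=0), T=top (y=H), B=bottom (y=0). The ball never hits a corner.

Final position: (0,8)
Wall sequence: BRLRL

1. t=1 → B at (4,0); v=(3,1)
2. t=1 → R at (7,1); v=(-3,1)
3. t=7/3 → L at (0,10/3); v=(3,1)
4. t=7/3 → R at (7,17/3); v=(-3,1)
5. t=7/3 → L at (0,8); v=(3,1)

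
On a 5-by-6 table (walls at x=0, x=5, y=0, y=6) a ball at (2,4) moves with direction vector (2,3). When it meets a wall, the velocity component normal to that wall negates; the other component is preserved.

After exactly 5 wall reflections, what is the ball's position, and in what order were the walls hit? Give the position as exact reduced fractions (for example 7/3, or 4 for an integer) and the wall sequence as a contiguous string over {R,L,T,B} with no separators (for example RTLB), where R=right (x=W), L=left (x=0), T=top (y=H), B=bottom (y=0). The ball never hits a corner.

Final position: (4/3,6)
Wall sequence: TRBLT

1. t=2/3 → T at (10/3,6); v=(2,-3)
2. t=5/6 → R at (5,7/2); v=(-2,-3)
3. t=7/6 → B at (8/3,0); v=(-2,3)
4. t=4/3 → L at (0,4); v=(2,3)
5. t=2/3 → T at (4/3,6); v=(2,-3)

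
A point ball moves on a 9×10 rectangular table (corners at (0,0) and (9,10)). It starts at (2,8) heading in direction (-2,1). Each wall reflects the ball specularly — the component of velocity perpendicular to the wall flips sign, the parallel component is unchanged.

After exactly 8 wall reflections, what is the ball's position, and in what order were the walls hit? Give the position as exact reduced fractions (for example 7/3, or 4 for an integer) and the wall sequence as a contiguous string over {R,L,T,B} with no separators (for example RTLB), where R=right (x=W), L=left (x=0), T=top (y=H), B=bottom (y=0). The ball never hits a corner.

1. t=1 → L at (0,9); v=(2,1)
2. t=1 → T at (2,10); v=(2,-1)
3. t=7/2 → R at (9,13/2); v=(-2,-1)
4. t=9/2 → L at (0,2); v=(2,-1)
5. t=2 → B at (4,0); v=(2,1)
6. t=5/2 → R at (9,5/2); v=(-2,1)
7. t=9/2 → L at (0,7); v=(2,1)
8. t=3 → T at (6,10); v=(2,-1)

Final position: (6,10)
Wall sequence: LTRLBRLT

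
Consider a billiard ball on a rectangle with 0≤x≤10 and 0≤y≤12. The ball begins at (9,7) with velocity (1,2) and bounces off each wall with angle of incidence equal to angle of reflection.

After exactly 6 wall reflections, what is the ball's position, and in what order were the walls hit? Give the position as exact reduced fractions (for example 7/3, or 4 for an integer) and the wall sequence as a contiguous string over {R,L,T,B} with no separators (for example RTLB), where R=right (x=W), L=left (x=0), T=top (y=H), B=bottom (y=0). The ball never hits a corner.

Final position: (19/2,0)
Wall sequence: RTBLTB

1. t=1 → R at (10,9); v=(-1,2)
2. t=3/2 → T at (17/2,12); v=(-1,-2)
3. t=6 → B at (5/2,0); v=(-1,2)
4. t=5/2 → L at (0,5); v=(1,2)
5. t=7/2 → T at (7/2,12); v=(1,-2)
6. t=6 → B at (19/2,0); v=(1,2)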